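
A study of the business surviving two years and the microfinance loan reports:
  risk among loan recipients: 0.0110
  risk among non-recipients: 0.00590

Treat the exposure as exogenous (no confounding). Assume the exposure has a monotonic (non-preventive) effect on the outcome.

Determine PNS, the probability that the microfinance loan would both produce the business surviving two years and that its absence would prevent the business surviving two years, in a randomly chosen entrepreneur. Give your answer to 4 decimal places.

PNS ≈ 0.0051

Let p₁ = 0.011, p₀ = 0.0059.
Under exogeneity and monotonicity, PNS = p₁ − p₀.
PNS = 0.011 − 0.0059 = 0.0051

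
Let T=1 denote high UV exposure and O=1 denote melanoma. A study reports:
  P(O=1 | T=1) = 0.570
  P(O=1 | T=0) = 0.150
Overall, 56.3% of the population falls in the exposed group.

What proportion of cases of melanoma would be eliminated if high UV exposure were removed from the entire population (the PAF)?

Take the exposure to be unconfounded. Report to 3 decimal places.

PAF ≈ 0.612

Let p₁ = 0.57, p₀ = 0.15.
Overall risk P(Y=1) = π·p₁ + (1−π)·p₀ = 0.563×0.57 + 0.437×0.15 = 0.38646.
Under exogeneity, PAF = [P(Y=1) − p₀] / P(Y=1).
PAF = (0.38646 − 0.15) / 0.38646 ≈ 0.6119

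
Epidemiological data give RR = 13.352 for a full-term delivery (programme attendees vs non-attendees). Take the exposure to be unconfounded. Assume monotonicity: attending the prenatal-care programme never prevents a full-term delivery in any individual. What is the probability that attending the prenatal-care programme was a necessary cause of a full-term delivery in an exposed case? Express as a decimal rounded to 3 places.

Under exogeneity and monotonicity, PN = (RR − 1) / RR = 1 − 1/RR.
PN = (13.352 − 1) / 13.352 = 12.35 / 13.352 ≈ 0.9251

PN ≈ 0.925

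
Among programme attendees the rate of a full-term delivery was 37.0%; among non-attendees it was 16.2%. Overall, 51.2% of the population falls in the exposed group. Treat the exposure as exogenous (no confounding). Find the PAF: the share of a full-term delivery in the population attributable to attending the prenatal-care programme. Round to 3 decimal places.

PAF ≈ 0.397

p₁ = 0.37, p₀ = 0.162.
Overall risk P(Y=1) = π·p₁ + (1−π)·p₀ = 0.512×0.37 + 0.488×0.162 = 0.2685.
Under exogeneity, PAF = [P(Y=1) − p₀] / P(Y=1).
PAF = (0.2685 − 0.162) / 0.2685 ≈ 0.3966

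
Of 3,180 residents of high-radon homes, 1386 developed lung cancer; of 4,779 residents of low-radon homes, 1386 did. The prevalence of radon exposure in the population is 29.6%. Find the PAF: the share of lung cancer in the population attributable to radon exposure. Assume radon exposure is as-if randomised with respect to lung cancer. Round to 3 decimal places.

p₁ = P(outcome | exposed) = 1386/3180 = 0.43585
p₀ = P(outcome | unexposed) = 1386/4779 = 0.29002
Overall risk P(Y=1) = π·p₁ + (1−π)·p₀ = 0.296×0.43585 + 0.704×0.29002 = 0.33318.
Under exogeneity, PAF = [P(Y=1) − p₀] / P(Y=1).
PAF = (0.33318 − 0.29002) / 0.33318 ≈ 0.1296

PAF ≈ 0.130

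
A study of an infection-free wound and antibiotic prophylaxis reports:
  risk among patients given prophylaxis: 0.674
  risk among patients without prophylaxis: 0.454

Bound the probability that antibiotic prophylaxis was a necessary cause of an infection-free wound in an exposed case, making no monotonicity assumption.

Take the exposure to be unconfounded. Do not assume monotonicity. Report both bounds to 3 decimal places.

Let p₁ = 0.674, p₀ = 0.454.
Under exogeneity alone the bounds on PN are max{0,(p₁−p₀)/p₁} ≤ PN ≤ min{1,(1−p₀)/p₁}.
  lower = (p₁ − p₀)/p₁ = 0.22 / 0.674 ≈ 0.3264
  upper = min{1, (1 − p₀)/p₁} = 0.546 / 0.674 ≈ 0.8101

0.326 ≤ PN ≤ 0.810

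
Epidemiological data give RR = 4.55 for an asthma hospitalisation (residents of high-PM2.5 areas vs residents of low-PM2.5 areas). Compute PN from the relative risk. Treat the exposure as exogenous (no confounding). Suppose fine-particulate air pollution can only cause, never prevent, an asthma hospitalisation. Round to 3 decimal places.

Under exogeneity and monotonicity, PN = (RR − 1) / RR = 1 − 1/RR.
PN = (4.55 − 1) / 4.55 = 3.55 / 4.55 ≈ 0.7802

PN ≈ 0.780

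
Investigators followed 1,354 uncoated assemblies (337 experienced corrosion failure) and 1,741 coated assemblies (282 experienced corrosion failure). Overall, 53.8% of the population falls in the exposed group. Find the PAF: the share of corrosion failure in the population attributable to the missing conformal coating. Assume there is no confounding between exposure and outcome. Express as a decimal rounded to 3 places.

PAF ≈ 0.224

p₁ = P(outcome | exposed) = 337/1354 = 0.24889
p₀ = P(outcome | unexposed) = 282/1741 = 0.16198
Overall risk P(Y=1) = π·p₁ + (1−π)·p₀ = 0.538×0.24889 + 0.462×0.16198 = 0.20874.
Under exogeneity, PAF = [P(Y=1) − p₀] / P(Y=1).
PAF = (0.20874 − 0.16198) / 0.20874 ≈ 0.2240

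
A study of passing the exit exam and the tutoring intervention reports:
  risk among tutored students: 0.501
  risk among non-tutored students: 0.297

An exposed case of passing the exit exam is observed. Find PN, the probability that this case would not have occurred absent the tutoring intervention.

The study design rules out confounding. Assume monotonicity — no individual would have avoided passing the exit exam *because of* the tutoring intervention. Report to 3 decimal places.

PN ≈ 0.407

Let p₁ = 0.501, p₀ = 0.297.
Under exogeneity and monotonicity, PN = (p₁ − p₀) / p₁.
PN = (0.501 − 0.297) / 0.501 = 0.204 / 0.501 ≈ 0.4072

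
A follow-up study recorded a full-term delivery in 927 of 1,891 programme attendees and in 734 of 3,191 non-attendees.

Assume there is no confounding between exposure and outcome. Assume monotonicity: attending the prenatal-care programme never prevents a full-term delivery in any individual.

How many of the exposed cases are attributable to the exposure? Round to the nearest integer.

about 492 cases

p₁ = P(outcome | exposed) = 927/1891 = 0.49022
p₀ = P(outcome | unexposed) = 734/3191 = 0.23002
PN = (p₁ − p₀)/p₁ = (0.49022 − 0.23002) / 0.49022 ≈ 0.53078.
Attributable cases ≈ PN × (exposed cases) = 0.53078 × 927 ≈ 492.03.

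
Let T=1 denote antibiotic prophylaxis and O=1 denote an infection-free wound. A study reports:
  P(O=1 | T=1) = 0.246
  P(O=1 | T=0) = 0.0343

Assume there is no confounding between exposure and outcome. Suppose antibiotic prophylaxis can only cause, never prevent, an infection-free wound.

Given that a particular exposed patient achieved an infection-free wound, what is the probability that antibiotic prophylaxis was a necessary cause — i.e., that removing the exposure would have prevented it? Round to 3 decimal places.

Let p₁ = 0.246, p₀ = 0.0343.
Under exogeneity and monotonicity, PN = (p₁ − p₀) / p₁.
PN = (0.246 − 0.0343) / 0.246 = 0.2117 / 0.246 ≈ 0.8606

PN ≈ 0.861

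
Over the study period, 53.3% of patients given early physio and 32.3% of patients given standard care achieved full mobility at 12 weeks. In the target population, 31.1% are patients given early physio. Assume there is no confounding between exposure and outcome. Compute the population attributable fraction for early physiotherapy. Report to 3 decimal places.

PAF ≈ 0.168

p₁ = 0.533, p₀ = 0.323.
Overall risk P(Y=1) = π·p₁ + (1−π)·p₀ = 0.311×0.533 + 0.689×0.323 = 0.38831.
Under exogeneity, PAF = [P(Y=1) − p₀] / P(Y=1).
PAF = (0.38831 − 0.323) / 0.38831 ≈ 0.1682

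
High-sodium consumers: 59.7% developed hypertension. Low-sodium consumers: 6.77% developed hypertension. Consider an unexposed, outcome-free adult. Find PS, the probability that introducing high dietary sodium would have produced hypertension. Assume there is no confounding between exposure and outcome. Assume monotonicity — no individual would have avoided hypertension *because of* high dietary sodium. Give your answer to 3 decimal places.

PS ≈ 0.568

p₁ = 0.597, p₀ = 0.0677.
Under exogeneity and monotonicity, PS = (p₁ − p₀) / (1 − p₀).
PS = (0.597 − 0.0677) / (1 − 0.0677) = 0.5293 / 0.9323 ≈ 0.5677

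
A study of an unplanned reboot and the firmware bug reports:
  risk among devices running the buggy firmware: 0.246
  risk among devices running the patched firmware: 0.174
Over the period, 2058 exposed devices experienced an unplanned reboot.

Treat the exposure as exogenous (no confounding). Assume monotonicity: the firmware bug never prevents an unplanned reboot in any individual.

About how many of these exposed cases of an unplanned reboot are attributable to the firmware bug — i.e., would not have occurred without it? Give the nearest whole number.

about 602 cases

Let p₁ = 0.246, p₀ = 0.174.
PN = (p₁ − p₀)/p₁ = (0.246 − 0.174) / 0.246 ≈ 0.29268.
Attributable cases ≈ PN × (exposed cases) = 0.29268 × 2058 ≈ 602.34.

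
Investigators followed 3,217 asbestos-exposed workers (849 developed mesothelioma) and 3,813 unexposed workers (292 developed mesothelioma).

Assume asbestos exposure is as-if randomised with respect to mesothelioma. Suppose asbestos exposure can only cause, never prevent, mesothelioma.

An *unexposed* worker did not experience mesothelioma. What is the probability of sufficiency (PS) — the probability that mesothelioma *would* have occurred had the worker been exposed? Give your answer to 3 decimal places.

PS ≈ 0.203

p₁ = P(outcome | exposed) = 849/3217 = 0.26391
p₀ = P(outcome | unexposed) = 292/3813 = 0.07658
Under exogeneity and monotonicity, PS = (p₁ − p₀) / (1 − p₀).
PS = (0.26391 − 0.07658) / (1 − 0.07658) = 0.18733 / 0.92342 ≈ 0.2029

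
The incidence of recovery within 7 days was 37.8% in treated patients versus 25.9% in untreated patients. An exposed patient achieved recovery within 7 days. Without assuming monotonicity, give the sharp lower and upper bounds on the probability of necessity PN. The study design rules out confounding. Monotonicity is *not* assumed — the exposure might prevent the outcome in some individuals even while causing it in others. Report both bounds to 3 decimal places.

p₁ = 0.378, p₀ = 0.259.
Under exogeneity alone the bounds on PN are max{0,(p₁−p₀)/p₁} ≤ PN ≤ min{1,(1−p₀)/p₁}.
  lower = (p₁ − p₀)/p₁ = 0.119 / 0.378 ≈ 0.3148
  upper = min{1, (1 − p₀)/p₁} = 0.741 / 0.378 ≈ 1.9603 → capped at 1

0.315 ≤ PN ≤ 1.000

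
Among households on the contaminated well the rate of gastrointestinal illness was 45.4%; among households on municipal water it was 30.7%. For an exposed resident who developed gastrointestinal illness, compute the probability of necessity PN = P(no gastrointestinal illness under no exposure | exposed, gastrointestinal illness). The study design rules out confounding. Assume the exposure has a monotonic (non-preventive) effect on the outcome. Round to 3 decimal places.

p₁ = 0.454, p₀ = 0.307.
Under exogeneity and monotonicity, PN = (p₁ − p₀) / p₁.
PN = (0.454 − 0.307) / 0.454 = 0.147 / 0.454 ≈ 0.3238

PN ≈ 0.324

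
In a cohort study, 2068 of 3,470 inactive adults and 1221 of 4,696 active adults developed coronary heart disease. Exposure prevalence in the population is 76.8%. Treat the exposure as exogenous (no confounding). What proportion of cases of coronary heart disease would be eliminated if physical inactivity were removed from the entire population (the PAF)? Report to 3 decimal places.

PAF ≈ 0.498

p₁ = P(outcome | exposed) = 2068/3470 = 0.59597
p₀ = P(outcome | unexposed) = 1221/4696 = 0.26001
Overall risk P(Y=1) = π·p₁ + (1−π)·p₀ = 0.768×0.59597 + 0.232×0.26001 = 0.51802.
Under exogeneity, PAF = [P(Y=1) − p₀] / P(Y=1).
PAF = (0.51802 − 0.26001) / 0.51802 ≈ 0.4981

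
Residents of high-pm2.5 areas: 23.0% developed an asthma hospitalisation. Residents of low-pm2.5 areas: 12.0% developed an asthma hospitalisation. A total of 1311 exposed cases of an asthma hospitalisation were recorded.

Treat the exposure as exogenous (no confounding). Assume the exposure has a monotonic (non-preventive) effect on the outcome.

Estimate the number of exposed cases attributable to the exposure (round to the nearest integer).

about 627 cases

p₁ = 0.23, p₀ = 0.12.
PN = (p₁ − p₀)/p₁ = (0.23 − 0.12) / 0.23 ≈ 0.47826.
Attributable cases ≈ PN × (exposed cases) = 0.47826 × 1311 ≈ 627.00.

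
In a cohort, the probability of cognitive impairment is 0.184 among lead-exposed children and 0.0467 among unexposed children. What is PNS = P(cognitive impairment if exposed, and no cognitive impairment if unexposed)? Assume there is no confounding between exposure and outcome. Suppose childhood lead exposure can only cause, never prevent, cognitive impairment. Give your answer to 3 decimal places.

Let p₁ = 0.184, p₀ = 0.0467.
Under exogeneity and monotonicity, PNS = p₁ − p₀.
PNS = 0.184 − 0.0467 = 0.1373

PNS ≈ 0.137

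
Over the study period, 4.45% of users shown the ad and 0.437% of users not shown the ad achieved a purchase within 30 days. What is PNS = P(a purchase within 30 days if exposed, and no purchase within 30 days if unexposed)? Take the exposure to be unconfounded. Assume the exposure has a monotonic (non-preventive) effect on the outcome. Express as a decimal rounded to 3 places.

PNS ≈ 0.040

p₁ = 0.0445, p₀ = 0.00437.
Under exogeneity and monotonicity, PNS = p₁ − p₀.
PNS = 0.0445 − 0.00437 = 0.04013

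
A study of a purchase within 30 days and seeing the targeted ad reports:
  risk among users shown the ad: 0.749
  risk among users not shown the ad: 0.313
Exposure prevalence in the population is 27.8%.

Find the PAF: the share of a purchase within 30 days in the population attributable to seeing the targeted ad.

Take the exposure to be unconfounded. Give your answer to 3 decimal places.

Let p₁ = 0.749, p₀ = 0.313.
Overall risk P(Y=1) = π·p₁ + (1−π)·p₀ = 0.278×0.749 + 0.722×0.313 = 0.43421.
Under exogeneity, PAF = [P(Y=1) − p₀] / P(Y=1).
PAF = (0.43421 − 0.313) / 0.43421 ≈ 0.2791

PAF ≈ 0.279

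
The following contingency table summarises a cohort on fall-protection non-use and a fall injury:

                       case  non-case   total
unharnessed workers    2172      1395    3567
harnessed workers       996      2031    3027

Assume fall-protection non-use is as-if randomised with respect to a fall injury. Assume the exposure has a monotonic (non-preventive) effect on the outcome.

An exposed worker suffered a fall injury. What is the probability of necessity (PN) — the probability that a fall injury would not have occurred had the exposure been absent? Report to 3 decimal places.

p₁ = P(outcome | exposed) = 2172/3567 = 0.60892
p₀ = P(outcome | unexposed) = 996/3027 = 0.32904
Under exogeneity and monotonicity, PN = (p₁ − p₀)/p₁.
PN = (0.60892 − 0.32904) / 0.60892 ≈ 0.4596

PN ≈ 0.460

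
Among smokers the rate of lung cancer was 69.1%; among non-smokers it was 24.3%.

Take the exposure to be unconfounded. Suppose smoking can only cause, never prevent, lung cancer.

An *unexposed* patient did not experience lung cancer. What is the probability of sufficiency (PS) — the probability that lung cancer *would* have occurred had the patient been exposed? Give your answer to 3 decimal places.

p₁ = 0.691, p₀ = 0.243.
Under exogeneity and monotonicity, PS = (p₁ − p₀) / (1 − p₀).
PS = (0.691 − 0.243) / (1 − 0.243) = 0.448 / 0.757 ≈ 0.5918

PS ≈ 0.592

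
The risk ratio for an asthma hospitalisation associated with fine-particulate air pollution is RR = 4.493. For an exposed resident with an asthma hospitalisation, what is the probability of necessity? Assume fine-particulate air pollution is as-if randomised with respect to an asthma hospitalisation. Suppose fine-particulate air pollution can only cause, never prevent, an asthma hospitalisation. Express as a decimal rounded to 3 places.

PN ≈ 0.777

Under exogeneity and monotonicity, PN = (RR − 1) / RR = 1 − 1/RR.
PN = (4.493 − 1) / 4.493 = 3.493 / 4.493 ≈ 0.7774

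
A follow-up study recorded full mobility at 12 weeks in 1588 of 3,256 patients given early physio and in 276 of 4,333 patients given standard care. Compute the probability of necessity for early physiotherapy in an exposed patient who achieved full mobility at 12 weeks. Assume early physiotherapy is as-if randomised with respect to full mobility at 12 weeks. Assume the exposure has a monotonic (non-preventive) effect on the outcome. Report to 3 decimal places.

PN ≈ 0.869

p₁ = P(outcome | exposed) = 1588/3256 = 0.48771
p₀ = P(outcome | unexposed) = 276/4333 = 0.063697
Under exogeneity and monotonicity, PN = (p₁ − p₀) / p₁.
PN = (0.48771 − 0.063697) / 0.48771 = 0.42402 / 0.48771 ≈ 0.8694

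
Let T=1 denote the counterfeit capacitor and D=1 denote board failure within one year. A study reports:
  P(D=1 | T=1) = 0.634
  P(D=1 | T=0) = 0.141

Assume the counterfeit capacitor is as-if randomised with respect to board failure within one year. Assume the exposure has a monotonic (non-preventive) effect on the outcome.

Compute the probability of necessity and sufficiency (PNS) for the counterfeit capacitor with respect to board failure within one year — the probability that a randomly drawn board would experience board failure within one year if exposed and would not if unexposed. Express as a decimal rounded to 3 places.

PNS ≈ 0.493

Let p₁ = 0.634, p₀ = 0.141.
Under exogeneity and monotonicity, PNS = p₁ − p₀.
PNS = 0.634 − 0.141 = 0.493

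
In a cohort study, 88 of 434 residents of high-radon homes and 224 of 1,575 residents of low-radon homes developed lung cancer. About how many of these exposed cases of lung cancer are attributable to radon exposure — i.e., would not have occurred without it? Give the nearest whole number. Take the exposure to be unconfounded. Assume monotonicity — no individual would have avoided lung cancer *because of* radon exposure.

p₁ = P(outcome | exposed) = 88/434 = 0.20276
p₀ = P(outcome | unexposed) = 224/1575 = 0.14222
PN = (p₁ − p₀)/p₁ = (0.20276 − 0.14222) / 0.20276 ≈ 0.29859.
Attributable cases ≈ PN × (exposed cases) = 0.29859 × 88 ≈ 26.28.

about 26 cases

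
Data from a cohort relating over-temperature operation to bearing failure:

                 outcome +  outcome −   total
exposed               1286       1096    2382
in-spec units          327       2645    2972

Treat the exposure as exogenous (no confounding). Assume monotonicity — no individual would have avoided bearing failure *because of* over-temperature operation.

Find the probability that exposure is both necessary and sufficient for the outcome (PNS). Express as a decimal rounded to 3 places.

PNS ≈ 0.430

p₁ = P(outcome | exposed) = 1286/2382 = 0.53988
p₀ = P(outcome | unexposed) = 327/2972 = 0.11003
Under exogeneity and monotonicity, PNS = p₁ − p₀.
PNS = 0.53988 − 0.11003 = 0.42986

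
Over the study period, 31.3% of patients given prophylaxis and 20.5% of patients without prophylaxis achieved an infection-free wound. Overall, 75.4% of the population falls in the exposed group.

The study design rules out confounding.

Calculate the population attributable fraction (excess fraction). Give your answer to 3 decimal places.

p₁ = 0.313, p₀ = 0.205.
Overall risk P(Y=1) = π·p₁ + (1−π)·p₀ = 0.754×0.313 + 0.246×0.205 = 0.28643.
Under exogeneity, PAF = [P(Y=1) − p₀] / P(Y=1).
PAF = (0.28643 − 0.205) / 0.28643 ≈ 0.2843

PAF ≈ 0.284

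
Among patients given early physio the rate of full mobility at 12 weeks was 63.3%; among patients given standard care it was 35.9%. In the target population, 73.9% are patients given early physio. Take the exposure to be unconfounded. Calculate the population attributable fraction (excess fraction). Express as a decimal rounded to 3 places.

p₁ = 0.633, p₀ = 0.359.
Overall risk P(Y=1) = π·p₁ + (1−π)·p₀ = 0.739×0.633 + 0.261×0.359 = 0.56149.
Under exogeneity, PAF = [P(Y=1) − p₀] / P(Y=1).
PAF = (0.56149 − 0.359) / 0.56149 ≈ 0.3606

PAF ≈ 0.361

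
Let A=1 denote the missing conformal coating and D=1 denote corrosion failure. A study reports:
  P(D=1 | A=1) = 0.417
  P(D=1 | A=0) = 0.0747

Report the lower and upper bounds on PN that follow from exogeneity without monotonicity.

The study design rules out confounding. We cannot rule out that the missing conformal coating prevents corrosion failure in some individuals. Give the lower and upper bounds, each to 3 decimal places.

0.821 ≤ PN ≤ 1.000

Let p₁ = 0.417, p₀ = 0.0747.
Under exogeneity alone the bounds on PN are max{0,(p₁−p₀)/p₁} ≤ PN ≤ min{1,(1−p₀)/p₁}.
  lower = (p₁ − p₀)/p₁ = 0.3423 / 0.417 ≈ 0.8209
  upper = min{1, (1 − p₀)/p₁} = 0.9253 / 0.417 ≈ 2.2189 → capped at 1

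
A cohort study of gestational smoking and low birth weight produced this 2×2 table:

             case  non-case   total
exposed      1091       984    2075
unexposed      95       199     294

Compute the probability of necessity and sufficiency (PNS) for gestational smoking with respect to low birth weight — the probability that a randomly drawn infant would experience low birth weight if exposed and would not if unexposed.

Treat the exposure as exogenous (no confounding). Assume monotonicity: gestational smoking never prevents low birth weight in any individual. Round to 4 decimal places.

p₁ = P(outcome | exposed) = 1091/2075 = 0.52578
p₀ = P(outcome | unexposed) = 95/294 = 0.32313
Under exogeneity and monotonicity, PNS = p₁ − p₀.
PNS = 0.52578 − 0.32313 = 0.20265

PNS ≈ 0.2027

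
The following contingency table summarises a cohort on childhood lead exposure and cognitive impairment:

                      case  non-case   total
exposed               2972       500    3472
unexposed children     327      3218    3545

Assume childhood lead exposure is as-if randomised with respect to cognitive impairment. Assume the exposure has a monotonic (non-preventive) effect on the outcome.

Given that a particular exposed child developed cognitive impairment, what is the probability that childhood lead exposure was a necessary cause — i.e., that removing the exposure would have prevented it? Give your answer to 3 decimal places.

PN ≈ 0.892

p₁ = P(outcome | exposed) = 2972/3472 = 0.85599
p₀ = P(outcome | unexposed) = 327/3545 = 0.092243
Under exogeneity and monotonicity, PN = (p₁ − p₀)/p₁.
PN = (0.85599 − 0.092243) / 0.85599 ≈ 0.8922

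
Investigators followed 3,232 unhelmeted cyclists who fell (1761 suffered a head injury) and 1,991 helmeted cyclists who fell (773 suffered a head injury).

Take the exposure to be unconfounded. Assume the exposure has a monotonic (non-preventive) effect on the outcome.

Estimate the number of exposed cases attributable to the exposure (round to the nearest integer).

p₁ = P(outcome | exposed) = 1761/3232 = 0.54486
p₀ = P(outcome | unexposed) = 773/1991 = 0.38825
PN = (p₁ − p₀)/p₁ = (0.54486 − 0.38825) / 0.54486 ≈ 0.28744.
Attributable cases ≈ PN × (exposed cases) = 0.28744 × 1761 ≈ 506.19.

about 506 cases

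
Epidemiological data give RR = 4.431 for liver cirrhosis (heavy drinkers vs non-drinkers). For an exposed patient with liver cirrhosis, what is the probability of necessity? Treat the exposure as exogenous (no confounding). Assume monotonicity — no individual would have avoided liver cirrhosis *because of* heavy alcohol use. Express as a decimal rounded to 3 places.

PN ≈ 0.774

Under exogeneity and monotonicity, PN = (RR − 1) / RR = 1 − 1/RR.
PN = (4.431 − 1) / 4.431 = 3.431 / 4.431 ≈ 0.7743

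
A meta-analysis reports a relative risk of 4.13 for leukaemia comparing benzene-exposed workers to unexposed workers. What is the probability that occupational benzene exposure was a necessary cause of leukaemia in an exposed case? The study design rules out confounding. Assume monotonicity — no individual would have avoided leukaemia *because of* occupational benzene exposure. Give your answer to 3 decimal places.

PN ≈ 0.758

Under exogeneity and monotonicity, PN = (RR − 1) / RR = 1 − 1/RR.
PN = (4.13 − 1) / 4.13 = 3.13 / 4.13 ≈ 0.7579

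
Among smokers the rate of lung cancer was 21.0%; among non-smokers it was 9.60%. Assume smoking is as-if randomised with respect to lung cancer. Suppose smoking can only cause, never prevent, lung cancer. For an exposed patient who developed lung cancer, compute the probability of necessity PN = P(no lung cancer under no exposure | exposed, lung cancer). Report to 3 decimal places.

p₁ = 0.21, p₀ = 0.096.
Under exogeneity and monotonicity, PN = (p₁ − p₀) / p₁.
PN = (0.21 − 0.096) / 0.21 = 0.114 / 0.21 ≈ 0.5429

PN ≈ 0.543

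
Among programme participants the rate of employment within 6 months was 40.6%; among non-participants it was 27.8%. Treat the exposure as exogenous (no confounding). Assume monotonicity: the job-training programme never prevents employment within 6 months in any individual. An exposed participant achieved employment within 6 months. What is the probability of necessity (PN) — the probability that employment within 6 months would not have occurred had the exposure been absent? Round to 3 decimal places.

p₁ = 0.406, p₀ = 0.278.
Under exogeneity and monotonicity, PN = (p₁ − p₀) / p₁.
PN = (0.406 − 0.278) / 0.406 = 0.128 / 0.406 ≈ 0.3153

PN ≈ 0.315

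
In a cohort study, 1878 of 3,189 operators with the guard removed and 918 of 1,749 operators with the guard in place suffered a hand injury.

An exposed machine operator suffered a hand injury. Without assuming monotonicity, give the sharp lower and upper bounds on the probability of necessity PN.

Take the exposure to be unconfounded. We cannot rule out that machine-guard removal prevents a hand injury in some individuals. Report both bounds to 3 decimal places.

p₁ = P(outcome | exposed) = 1878/3189 = 0.5889
p₀ = P(outcome | unexposed) = 918/1749 = 0.52487
Under exogeneity alone the bounds on PN are max{0,(p₁−p₀)/p₁} ≤ PN ≤ min{1,(1−p₀)/p₁}.
  lower = (p₁ − p₀)/p₁ = 0.064028 / 0.5889 ≈ 0.1087
  upper = min{1, (1 − p₀)/p₁} = 0.47513 / 0.5889 ≈ 0.8068

0.109 ≤ PN ≤ 0.807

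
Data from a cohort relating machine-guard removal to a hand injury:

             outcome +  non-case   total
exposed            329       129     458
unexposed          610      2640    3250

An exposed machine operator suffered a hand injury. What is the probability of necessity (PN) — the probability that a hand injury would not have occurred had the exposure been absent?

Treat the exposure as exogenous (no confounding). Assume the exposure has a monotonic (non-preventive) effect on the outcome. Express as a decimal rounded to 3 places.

p₁ = P(outcome | exposed) = 329/458 = 0.71834
p₀ = P(outcome | unexposed) = 610/3250 = 0.18769
Under exogeneity and monotonicity, PN = (p₁ − p₀)/p₁.
PN = (0.71834 − 0.18769) / 0.71834 ≈ 0.7387

PN ≈ 0.739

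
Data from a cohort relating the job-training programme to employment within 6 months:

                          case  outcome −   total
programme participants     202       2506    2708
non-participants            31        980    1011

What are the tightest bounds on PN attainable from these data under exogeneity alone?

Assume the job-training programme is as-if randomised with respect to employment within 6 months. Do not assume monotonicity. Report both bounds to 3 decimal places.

0.589 ≤ PN ≤ 1.000

p₁ = P(outcome | exposed) = 202/2708 = 0.074594
p₀ = P(outcome | unexposed) = 31/1011 = 0.030663
Under exogeneity alone the bounds on PN are max{0,(p₁−p₀)/p₁} ≤ PN ≤ min{1,(1−p₀)/p₁}.
  lower = (p₁ − p₀)/p₁ = 0.043931 / 0.074594 ≈ 0.5889
  upper = min{1, (1 − p₀)/p₁} = 0.96934 / 0.074594 ≈ 12.9949 → capped at 1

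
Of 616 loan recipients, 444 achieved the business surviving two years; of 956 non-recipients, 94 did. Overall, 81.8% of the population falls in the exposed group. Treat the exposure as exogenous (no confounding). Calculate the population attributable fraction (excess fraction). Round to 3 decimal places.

p₁ = P(outcome | exposed) = 444/616 = 0.72078
p₀ = P(outcome | unexposed) = 94/956 = 0.098326
Overall risk P(Y=1) = π·p₁ + (1−π)·p₀ = 0.818×0.72078 + 0.182×0.098326 = 0.60749.
Under exogeneity, PAF = [P(Y=1) − p₀] / P(Y=1).
PAF = (0.60749 − 0.098326) / 0.60749 ≈ 0.8381

PAF ≈ 0.838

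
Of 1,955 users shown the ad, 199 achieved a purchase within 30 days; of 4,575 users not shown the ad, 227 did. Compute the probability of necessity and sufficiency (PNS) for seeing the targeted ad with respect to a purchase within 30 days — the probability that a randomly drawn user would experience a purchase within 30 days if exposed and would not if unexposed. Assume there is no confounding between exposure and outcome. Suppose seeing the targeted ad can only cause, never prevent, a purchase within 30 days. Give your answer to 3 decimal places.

PNS ≈ 0.052

p₁ = P(outcome | exposed) = 199/1955 = 0.10179
p₀ = P(outcome | unexposed) = 227/4575 = 0.049617
Under exogeneity and monotonicity, PNS = p₁ − p₀.
PNS = 0.10179 − 0.049617 = 0.052173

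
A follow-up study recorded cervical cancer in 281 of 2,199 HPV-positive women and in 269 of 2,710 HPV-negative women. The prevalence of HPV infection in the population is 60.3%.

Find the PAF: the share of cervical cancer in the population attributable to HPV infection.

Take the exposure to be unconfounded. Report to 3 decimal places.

p₁ = P(outcome | exposed) = 281/2199 = 0.12779
p₀ = P(outcome | unexposed) = 269/2710 = 0.099262
Overall risk P(Y=1) = π·p₁ + (1−π)·p₀ = 0.603×0.12779 + 0.397×0.099262 = 0.11646.
Under exogeneity, PAF = [P(Y=1) − p₀] / P(Y=1).
PAF = (0.11646 − 0.099262) / 0.11646 ≈ 0.1477

PAF ≈ 0.148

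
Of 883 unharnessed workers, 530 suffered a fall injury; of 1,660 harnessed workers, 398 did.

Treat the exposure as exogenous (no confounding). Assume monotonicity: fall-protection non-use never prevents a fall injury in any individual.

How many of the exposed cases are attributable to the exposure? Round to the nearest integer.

about 318 cases

p₁ = P(outcome | exposed) = 530/883 = 0.60023
p₀ = P(outcome | unexposed) = 398/1660 = 0.23976
PN = (p₁ − p₀)/p₁ = (0.60023 − 0.23976) / 0.60023 ≈ 0.60055.
Attributable cases ≈ PN × (exposed cases) = 0.60055 × 530 ≈ 318.29.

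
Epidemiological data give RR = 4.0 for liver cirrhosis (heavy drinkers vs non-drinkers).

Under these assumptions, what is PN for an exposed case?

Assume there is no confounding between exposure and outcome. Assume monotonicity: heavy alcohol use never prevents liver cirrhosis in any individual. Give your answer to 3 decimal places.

PN ≈ 0.750

Under exogeneity and monotonicity, PN = (RR − 1) / RR = 1 − 1/RR.
PN = (4.0 − 1) / 4.0 = 3 / 4.0 ≈ 0.7500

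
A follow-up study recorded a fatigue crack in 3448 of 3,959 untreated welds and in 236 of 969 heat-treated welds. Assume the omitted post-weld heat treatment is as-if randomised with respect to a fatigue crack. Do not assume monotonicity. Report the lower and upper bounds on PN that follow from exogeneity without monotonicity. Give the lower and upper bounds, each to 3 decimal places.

0.720 ≤ PN ≤ 0.869

p₁ = P(outcome | exposed) = 3448/3959 = 0.87093
p₀ = P(outcome | unexposed) = 236/969 = 0.24355
Under exogeneity alone the bounds on PN are max{0,(p₁−p₀)/p₁} ≤ PN ≤ min{1,(1−p₀)/p₁}.
  lower = (p₁ − p₀)/p₁ = 0.62738 / 0.87093 ≈ 0.7204
  upper = min{1, (1 − p₀)/p₁} = 0.75645 / 0.87093 ≈ 0.8686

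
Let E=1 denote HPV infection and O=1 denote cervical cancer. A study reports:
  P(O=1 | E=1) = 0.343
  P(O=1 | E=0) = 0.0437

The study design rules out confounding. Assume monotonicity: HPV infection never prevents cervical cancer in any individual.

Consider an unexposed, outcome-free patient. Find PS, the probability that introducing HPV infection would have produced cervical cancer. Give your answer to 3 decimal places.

Let p₁ = 0.343, p₀ = 0.0437.
Under exogeneity and monotonicity, PS = (p₁ − p₀) / (1 − p₀).
PS = (0.343 − 0.0437) / (1 − 0.0437) = 0.2993 / 0.9563 ≈ 0.3130

PS ≈ 0.313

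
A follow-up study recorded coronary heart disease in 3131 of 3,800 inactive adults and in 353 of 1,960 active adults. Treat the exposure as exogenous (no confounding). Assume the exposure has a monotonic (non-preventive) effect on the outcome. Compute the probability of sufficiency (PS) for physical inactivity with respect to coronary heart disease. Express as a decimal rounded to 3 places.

p₁ = P(outcome | exposed) = 3131/3800 = 0.82395
p₀ = P(outcome | unexposed) = 353/1960 = 0.1801
Under exogeneity and monotonicity, PS = (p₁ − p₀) / (1 − p₀).
PS = (0.82395 − 0.1801) / (1 − 0.1801) = 0.64385 / 0.8199 ≈ 0.7853

PS ≈ 0.785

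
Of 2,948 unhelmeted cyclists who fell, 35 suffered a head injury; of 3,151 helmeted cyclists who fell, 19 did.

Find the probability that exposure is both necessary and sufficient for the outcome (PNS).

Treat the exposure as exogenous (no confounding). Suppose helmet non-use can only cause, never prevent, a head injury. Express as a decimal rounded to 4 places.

p₁ = P(outcome | exposed) = 35/2948 = 0.011872
p₀ = P(outcome | unexposed) = 19/3151 = 0.0060298
Under exogeneity and monotonicity, PNS = p₁ − p₀.
PNS = 0.011872 − 0.0060298 = 0.0058426

PNS ≈ 0.0058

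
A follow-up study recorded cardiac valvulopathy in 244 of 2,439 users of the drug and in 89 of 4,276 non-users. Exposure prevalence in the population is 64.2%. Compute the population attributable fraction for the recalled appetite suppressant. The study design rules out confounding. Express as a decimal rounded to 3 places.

PAF ≈ 0.710

p₁ = P(outcome | exposed) = 244/2439 = 0.10004
p₀ = P(outcome | unexposed) = 89/4276 = 0.020814
Overall risk P(Y=1) = π·p₁ + (1−π)·p₀ = 0.642×0.10004 + 0.358×0.020814 = 0.071678.
Under exogeneity, PAF = [P(Y=1) − p₀] / P(Y=1).
PAF = (0.071678 − 0.020814) / 0.071678 ≈ 0.7096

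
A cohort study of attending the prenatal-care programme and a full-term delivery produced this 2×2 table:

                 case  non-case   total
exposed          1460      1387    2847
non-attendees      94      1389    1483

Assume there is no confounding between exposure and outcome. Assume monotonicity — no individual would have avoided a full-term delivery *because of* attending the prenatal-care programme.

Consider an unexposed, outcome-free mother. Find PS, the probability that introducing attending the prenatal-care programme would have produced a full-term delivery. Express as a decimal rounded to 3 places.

PS ≈ 0.480

p₁ = P(outcome | exposed) = 1460/2847 = 0.51282
p₀ = P(outcome | unexposed) = 94/1483 = 0.063385
Under exogeneity and monotonicity, PS = (p₁ − p₀)/(1 − p₀).
PS = (0.51282 − 0.063385) / 0.93661 ≈ 0.4799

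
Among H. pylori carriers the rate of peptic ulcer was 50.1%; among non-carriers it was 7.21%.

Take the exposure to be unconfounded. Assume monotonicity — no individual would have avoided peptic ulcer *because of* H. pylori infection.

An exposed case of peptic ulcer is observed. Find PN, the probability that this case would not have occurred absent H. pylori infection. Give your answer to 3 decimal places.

PN ≈ 0.856

p₁ = 0.501, p₀ = 0.0721.
Under exogeneity and monotonicity, PN = (p₁ − p₀) / p₁.
PN = (0.501 − 0.0721) / 0.501 = 0.4289 / 0.501 ≈ 0.8561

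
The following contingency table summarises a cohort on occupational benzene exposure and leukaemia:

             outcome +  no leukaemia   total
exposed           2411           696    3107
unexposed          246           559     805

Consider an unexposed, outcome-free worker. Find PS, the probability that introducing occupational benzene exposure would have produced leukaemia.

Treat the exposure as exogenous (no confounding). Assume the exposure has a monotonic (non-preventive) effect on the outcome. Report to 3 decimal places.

PS ≈ 0.677

p₁ = P(outcome | exposed) = 2411/3107 = 0.77599
p₀ = P(outcome | unexposed) = 246/805 = 0.30559
Under exogeneity and monotonicity, PS = (p₁ − p₀) / (1 − p₀).
PS = (0.77599 − 0.30559) / (1 − 0.30559) = 0.4704 / 0.69441 ≈ 0.6774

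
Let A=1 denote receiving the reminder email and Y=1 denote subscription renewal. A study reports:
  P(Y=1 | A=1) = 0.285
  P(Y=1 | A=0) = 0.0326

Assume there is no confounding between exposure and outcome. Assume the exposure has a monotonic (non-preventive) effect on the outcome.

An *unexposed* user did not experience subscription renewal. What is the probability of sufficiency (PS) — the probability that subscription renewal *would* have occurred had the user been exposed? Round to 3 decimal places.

Let p₁ = 0.285, p₀ = 0.0326.
Under exogeneity and monotonicity, PS = (p₁ − p₀) / (1 − p₀).
PS = (0.285 − 0.0326) / (1 − 0.0326) = 0.2524 / 0.9674 ≈ 0.2609

PS ≈ 0.261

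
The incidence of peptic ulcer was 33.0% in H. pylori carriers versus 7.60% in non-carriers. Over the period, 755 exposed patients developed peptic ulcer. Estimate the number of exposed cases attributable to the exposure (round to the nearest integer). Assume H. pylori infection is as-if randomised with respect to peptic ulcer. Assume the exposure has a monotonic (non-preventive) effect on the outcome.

p₁ = 0.33, p₀ = 0.076.
PN = (p₁ − p₀)/p₁ = (0.33 − 0.076) / 0.33 ≈ 0.76970.
Attributable cases ≈ PN × (exposed cases) = 0.76970 × 755 ≈ 581.12.

about 581 cases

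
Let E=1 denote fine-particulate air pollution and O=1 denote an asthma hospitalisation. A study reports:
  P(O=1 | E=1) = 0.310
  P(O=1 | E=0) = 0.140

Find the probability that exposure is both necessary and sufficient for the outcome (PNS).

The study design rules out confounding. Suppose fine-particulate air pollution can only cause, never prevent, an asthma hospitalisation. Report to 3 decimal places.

Let p₁ = 0.31, p₀ = 0.14.
Under exogeneity and monotonicity, PNS = p₁ − p₀.
PNS = 0.31 − 0.14 = 0.17

PNS ≈ 0.170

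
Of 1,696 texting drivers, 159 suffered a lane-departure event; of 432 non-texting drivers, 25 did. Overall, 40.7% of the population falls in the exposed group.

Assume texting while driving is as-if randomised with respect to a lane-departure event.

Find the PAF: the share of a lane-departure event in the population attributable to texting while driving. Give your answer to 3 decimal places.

p₁ = P(outcome | exposed) = 159/1696 = 0.09375
p₀ = P(outcome | unexposed) = 25/432 = 0.05787
Overall risk P(Y=1) = π·p₁ + (1−π)·p₀ = 0.407×0.09375 + 0.593×0.05787 = 0.072473.
Under exogeneity, PAF = [P(Y=1) − p₀] / P(Y=1).
PAF = (0.072473 − 0.05787) / 0.072473 ≈ 0.2015

PAF ≈ 0.201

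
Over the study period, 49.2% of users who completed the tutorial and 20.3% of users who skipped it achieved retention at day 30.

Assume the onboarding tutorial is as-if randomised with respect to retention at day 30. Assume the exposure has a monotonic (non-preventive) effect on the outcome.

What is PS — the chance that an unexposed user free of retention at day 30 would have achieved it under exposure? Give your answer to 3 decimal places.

PS ≈ 0.363

p₁ = 0.492, p₀ = 0.203.
Under exogeneity and monotonicity, PS = (p₁ − p₀) / (1 − p₀).
PS = (0.492 − 0.203) / (1 − 0.203) = 0.289 / 0.797 ≈ 0.3626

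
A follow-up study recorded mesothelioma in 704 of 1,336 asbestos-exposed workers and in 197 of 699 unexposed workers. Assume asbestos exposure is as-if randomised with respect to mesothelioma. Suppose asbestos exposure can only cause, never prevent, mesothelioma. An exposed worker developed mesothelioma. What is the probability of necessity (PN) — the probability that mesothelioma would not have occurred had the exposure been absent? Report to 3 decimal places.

p₁ = P(outcome | exposed) = 704/1336 = 0.52695
p₀ = P(outcome | unexposed) = 197/699 = 0.28183
Under exogeneity and monotonicity, PN = (p₁ − p₀) / p₁.
PN = (0.52695 − 0.28183) / 0.52695 = 0.24511 / 0.52695 ≈ 0.4652

PN ≈ 0.465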